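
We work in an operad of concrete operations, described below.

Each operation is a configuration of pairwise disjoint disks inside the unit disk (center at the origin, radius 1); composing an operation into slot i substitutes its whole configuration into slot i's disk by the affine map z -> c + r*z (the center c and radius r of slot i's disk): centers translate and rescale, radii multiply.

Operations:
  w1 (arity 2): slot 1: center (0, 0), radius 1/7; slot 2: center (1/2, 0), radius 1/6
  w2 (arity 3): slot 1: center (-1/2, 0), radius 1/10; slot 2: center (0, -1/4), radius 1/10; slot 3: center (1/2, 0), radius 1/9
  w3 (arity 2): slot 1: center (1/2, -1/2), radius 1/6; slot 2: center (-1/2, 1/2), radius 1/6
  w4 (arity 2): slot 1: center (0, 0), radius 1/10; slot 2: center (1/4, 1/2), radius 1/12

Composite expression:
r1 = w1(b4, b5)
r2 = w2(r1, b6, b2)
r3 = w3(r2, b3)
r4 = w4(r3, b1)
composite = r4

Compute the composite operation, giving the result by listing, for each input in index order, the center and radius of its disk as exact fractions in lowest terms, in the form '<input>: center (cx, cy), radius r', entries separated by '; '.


b1: center (1/4, 1/2), radius 1/12; b2: center (7/120, -1/20), radius 1/540; b3: center (-1/20, 1/20), radius 1/60; b4: center (1/24, -1/20), radius 1/4200; b5: center (17/400, -1/20), radius 1/3600; b6: center (1/20, -13/240), radius 1/600

Affine substitution under w4: radii multiply and b-centers shift.
for b4, the 4-step affine chain lands on center (1/24, -1/20), radius 1/4200
for b5, the 4-step affine chain lands on center (17/400, -1/20), radius 1/3600
for b6, the 3-step affine chain lands on center (1/20, -13/240), radius 1/600
for b2, the 3-step affine chain lands on center (7/120, -1/20), radius 1/540
for b3, the 2-step affine chain lands on center (-1/20, 1/20), radius 1/60
for b1, the 1-step affine chain lands on center (1/4, 1/2), radius 1/12


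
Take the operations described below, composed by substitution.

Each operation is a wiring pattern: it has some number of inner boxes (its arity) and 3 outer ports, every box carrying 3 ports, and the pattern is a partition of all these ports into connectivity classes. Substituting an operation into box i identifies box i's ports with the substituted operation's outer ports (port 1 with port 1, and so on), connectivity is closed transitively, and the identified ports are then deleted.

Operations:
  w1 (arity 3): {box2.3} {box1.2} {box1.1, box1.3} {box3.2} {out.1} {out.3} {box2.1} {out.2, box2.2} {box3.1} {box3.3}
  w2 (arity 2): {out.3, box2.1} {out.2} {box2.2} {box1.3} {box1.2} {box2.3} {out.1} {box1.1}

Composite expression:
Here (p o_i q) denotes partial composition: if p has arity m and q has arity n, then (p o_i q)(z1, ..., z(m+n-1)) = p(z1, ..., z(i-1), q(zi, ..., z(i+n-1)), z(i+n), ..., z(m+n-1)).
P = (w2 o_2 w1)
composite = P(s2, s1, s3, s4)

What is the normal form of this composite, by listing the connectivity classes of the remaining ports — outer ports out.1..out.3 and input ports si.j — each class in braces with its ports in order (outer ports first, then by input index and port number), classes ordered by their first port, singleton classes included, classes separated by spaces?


{out.1} {out.2} {out.3} {s1.1, s1.3} {s1.2} {s2.1} {s2.2} {s2.3} {s3.1} {s3.2} {s3.3} {s4.1} {s4.2} {s4.3}

After gluing at w2, chains via deleted ports link the s-ports.
after w1, the pattern on (s1, s3, s4) reads {out.1} {out.2, s3.2} {out.3} {s1.1, s1.3} {s1.2} {s3.1} {s3.3} {s4.1} {s4.2} {s4.3} (out.j = its outer ports)
after w2, the pattern on (s2, s1, s3, s4) reads {out.1} {out.2} {out.3} {s1.1, s1.3} {s1.2} {s2.1} {s2.2} {s2.3} {s3.1} {s3.2} {s3.3} {s4.1} {s4.2} {s4.3} (out.j = its outer ports)


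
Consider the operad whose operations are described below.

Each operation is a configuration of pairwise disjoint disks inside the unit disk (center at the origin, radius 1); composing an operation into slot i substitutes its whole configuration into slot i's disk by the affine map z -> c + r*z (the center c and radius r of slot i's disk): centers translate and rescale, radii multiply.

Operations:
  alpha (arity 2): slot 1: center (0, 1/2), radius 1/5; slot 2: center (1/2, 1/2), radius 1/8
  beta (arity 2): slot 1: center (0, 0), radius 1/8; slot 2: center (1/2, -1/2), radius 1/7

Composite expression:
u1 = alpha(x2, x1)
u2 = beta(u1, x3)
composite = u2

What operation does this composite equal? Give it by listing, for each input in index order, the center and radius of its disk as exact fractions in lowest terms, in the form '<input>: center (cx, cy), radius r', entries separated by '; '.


x1: center (1/16, 1/16), radius 1/64; x2: center (0, 1/16), radius 1/40; x3: center (1/2, -1/2), radius 1/7

Follow each x-input down from beta: c' goes to c + r*c', radius to r*r'.
x2 passes through 2 substitutions, ending at center (0, 1/16), radius 1/40
x1 passes through 2 substitutions, ending at center (1/16, 1/16), radius 1/64
x3 passes through 1 substitution, ending at center (1/2, -1/2), radius 1/7


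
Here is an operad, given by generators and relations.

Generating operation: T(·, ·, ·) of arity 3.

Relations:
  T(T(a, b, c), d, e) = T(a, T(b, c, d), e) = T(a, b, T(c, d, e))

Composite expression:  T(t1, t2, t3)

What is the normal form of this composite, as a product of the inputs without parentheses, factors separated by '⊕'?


t1 ⊕ t2 ⊕ t3

Every regrouping of T is equal, so read the t-inputs in written order.
T(t1, t2, t3) reduces to t1 ⊕ t2 ⊕ t3


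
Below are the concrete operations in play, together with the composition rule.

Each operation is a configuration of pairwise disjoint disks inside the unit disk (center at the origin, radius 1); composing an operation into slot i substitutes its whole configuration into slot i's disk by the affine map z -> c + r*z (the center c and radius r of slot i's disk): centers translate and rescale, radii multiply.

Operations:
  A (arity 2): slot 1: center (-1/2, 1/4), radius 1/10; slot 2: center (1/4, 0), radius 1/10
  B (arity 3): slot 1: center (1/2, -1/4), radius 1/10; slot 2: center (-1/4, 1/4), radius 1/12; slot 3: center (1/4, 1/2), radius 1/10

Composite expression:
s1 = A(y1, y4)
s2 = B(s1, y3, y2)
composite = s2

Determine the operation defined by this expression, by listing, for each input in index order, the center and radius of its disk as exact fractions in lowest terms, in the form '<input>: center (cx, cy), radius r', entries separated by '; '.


y1: center (9/20, -9/40), radius 1/100; y2: center (1/4, 1/2), radius 1/10; y3: center (-1/4, 1/4), radius 1/12; y4: center (21/40, -1/4), radius 1/100

Affine substitution under B: radii multiply and y-centers shift.
input y1: applying the 2 nested substitutions gives center (9/20, -9/40), radius 1/100
input y4: applying the 2 nested substitutions gives center (21/40, -1/4), radius 1/100
input y3: applying the 1 nested substitution gives center (-1/4, 1/4), radius 1/12
input y2: applying the 1 nested substitution gives center (1/4, 1/2), radius 1/10


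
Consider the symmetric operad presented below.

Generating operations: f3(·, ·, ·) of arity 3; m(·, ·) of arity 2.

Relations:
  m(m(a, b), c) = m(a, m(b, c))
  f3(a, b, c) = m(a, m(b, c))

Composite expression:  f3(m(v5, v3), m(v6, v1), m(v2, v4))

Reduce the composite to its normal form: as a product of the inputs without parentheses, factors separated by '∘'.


v5 ∘ v3 ∘ v6 ∘ v1 ∘ v2 ∘ v4

All parenthesizations of f3 agree; list the v-inputs left to right.
m(v5, v3) flattens to v5 ∘ v3
m(v6, v1) flattens to v6 ∘ v1
m(v2, v4) flattens to v2 ∘ v4
f3(m(v5, v3), m(v6, v1), m(v2, v4)) flattens to v5 ∘ v3 ∘ v6 ∘ v1 ∘ v2 ∘ v4


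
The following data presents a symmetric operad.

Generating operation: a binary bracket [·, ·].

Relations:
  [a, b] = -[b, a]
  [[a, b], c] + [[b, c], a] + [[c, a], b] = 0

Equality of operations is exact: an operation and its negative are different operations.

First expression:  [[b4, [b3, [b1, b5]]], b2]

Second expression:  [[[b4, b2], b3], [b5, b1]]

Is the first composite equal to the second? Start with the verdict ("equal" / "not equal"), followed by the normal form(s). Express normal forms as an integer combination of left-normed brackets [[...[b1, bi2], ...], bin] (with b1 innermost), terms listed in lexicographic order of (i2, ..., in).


not equal: they reduce to [[[[b1, b5], b3], b4], b2] and -[[[[b1, b5], b2], b4], b3] + [[[[b1, b5], b3], b2], b4] - [[[[b1, b5], b3], b4], b2] + [[[[b1, b5], b4], b2], b3]

Normal form of the first expression: [[[[b1, b5], b3], b4], b2]
Normal form of the second expression: -[[[[b1, b5], b2], b4], b3] + [[[[b1, b5], b3], b2], b4] - [[[[b1, b5], b3], b4], b2] + [[[[b1, b5], b4], b2], b3]
They disagree, so not equal.


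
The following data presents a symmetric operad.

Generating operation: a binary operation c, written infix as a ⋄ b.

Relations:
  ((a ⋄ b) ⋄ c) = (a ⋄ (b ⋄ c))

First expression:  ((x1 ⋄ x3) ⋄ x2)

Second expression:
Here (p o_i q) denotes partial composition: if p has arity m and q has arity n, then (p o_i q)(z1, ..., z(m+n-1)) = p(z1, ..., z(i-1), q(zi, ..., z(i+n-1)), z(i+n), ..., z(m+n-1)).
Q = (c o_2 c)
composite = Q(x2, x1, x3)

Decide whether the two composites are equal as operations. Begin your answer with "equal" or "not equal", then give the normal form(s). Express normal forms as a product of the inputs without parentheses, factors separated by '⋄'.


not equal: they reduce to x1 ⋄ x3 ⋄ x2 and x2 ⋄ x1 ⋄ x3

Normal form of the first expression: x1 ⋄ x3 ⋄ x2
Normal form of the second expression: x2 ⋄ x1 ⋄ x3
Distinct normal forms: not equal.


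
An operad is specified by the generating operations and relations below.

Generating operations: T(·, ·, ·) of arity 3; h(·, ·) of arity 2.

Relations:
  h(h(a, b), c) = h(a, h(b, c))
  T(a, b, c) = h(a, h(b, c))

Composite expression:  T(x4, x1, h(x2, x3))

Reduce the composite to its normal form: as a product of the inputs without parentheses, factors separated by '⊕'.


x4 ⊕ x1 ⊕ x2 ⊕ x3


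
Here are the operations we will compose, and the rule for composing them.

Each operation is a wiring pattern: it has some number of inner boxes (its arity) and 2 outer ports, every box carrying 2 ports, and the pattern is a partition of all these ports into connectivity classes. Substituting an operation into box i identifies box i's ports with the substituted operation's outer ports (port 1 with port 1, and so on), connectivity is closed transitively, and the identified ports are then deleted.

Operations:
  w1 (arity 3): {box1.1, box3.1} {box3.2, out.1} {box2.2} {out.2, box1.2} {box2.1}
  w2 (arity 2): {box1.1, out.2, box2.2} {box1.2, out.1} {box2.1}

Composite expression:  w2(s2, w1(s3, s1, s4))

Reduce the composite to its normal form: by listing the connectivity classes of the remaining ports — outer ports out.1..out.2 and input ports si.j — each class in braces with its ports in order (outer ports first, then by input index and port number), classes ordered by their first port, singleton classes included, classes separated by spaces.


Treat the ports identified at w2 as solder joints: merge, then drop.
through w1, on inputs (s3, s1, s4): {out.1, s4.2} {out.2, s3.2} {s1.1} {s1.2} {s3.1, s4.1} (out.j = stage outer ports)
through w2, on inputs (s2, s3, s1, s4): {out.1, s2.2} {out.2, s2.1, s3.2} {s1.1} {s1.2} {s3.1, s4.1} {s4.2} (out.j = stage outer ports)

{out.1, s2.2} {out.2, s2.1, s3.2} {s1.1} {s1.2} {s3.1, s4.1} {s4.2}


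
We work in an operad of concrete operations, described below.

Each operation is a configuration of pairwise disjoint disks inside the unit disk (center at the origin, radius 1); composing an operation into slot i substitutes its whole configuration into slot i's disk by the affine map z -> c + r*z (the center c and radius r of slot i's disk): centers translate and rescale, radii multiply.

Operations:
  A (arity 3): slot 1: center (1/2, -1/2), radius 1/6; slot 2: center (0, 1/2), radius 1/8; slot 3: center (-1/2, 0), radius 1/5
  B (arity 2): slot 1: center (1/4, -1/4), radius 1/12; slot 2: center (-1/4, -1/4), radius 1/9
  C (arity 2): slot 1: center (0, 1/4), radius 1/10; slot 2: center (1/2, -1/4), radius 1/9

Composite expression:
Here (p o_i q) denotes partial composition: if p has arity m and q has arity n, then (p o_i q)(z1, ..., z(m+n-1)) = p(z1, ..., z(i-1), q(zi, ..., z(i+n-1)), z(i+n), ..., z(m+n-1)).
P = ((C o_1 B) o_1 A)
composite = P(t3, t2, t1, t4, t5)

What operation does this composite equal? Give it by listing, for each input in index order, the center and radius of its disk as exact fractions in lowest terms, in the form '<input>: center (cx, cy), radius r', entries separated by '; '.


t1: center (1/48, 9/40), radius 1/600; t2: center (1/40, 11/48), radius 1/960; t3: center (7/240, 53/240), radius 1/720; t4: center (-1/40, 9/40), radius 1/90; t5: center (1/2, -1/4), radius 1/9

Only the slot chain above each t matters under C; compose those maps.
tracing t3 down its 3-map path: center (7/240, 53/240), radius 1/720
tracing t2 down its 3-map path: center (1/40, 11/48), radius 1/960
tracing t1 down its 3-map path: center (1/48, 9/40), radius 1/600
tracing t4 down its 2-map path: center (-1/40, 9/40), radius 1/90
tracing t5 down its 1-map path: center (1/2, -1/4), radius 1/9


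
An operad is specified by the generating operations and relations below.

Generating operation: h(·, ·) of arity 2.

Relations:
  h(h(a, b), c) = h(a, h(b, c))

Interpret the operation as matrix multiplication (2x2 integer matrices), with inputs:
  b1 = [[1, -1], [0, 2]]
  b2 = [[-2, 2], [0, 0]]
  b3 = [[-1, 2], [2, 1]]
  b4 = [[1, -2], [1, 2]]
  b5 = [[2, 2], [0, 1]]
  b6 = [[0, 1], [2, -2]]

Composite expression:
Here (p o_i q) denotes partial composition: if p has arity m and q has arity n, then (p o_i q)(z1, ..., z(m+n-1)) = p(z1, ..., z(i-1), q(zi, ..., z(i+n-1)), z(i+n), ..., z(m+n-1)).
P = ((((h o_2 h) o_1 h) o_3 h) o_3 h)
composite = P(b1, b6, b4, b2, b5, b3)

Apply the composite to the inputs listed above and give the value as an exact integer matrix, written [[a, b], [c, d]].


h(b1, b6) = [[-2, 3], [4, -4]]
h(b4, b2) = [[-2, 2], [-2, 2]]
h(h(b4, b2), b5) = [[-4, -2], [-4, -2]]
h(h(h(b4, b2), b5), b3) = [[0, -10], [0, -10]]
h(h(b1, b6), h(h(h(b4, b2), b5), b3)) = [[0, -10], [0, 0]]

[[0, -10], [0, 0]]


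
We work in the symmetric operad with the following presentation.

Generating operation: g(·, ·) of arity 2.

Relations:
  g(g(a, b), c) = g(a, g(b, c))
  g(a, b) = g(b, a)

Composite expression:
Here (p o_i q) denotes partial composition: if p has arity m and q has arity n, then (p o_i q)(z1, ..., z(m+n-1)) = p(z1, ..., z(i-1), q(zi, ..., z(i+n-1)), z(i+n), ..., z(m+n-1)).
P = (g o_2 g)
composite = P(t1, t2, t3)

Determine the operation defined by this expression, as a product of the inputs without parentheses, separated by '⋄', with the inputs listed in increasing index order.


Key point: g commutes, so take the t-inputs in any fixed order.
g(t2, t3) reduces to t2 ⋄ t3
g(t1, g(t2, t3)) reduces to t1 ⋄ t2 ⋄ t3
the factors in increasing index order: t1 ⋄ t2 ⋄ t3

t1 ⋄ t2 ⋄ t3


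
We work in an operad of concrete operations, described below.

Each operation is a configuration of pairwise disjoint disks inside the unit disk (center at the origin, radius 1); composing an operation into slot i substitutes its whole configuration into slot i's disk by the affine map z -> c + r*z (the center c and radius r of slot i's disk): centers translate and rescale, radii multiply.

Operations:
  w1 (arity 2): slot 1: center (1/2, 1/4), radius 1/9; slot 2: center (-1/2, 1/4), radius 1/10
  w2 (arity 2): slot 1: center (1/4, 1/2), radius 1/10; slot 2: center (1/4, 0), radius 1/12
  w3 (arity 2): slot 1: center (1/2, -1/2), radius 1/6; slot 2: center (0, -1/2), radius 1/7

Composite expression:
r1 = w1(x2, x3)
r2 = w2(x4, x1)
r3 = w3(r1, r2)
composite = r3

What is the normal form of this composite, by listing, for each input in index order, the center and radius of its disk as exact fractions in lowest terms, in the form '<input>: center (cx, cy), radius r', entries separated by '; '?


Affine substitution under w3: radii multiply and x-centers shift.
x2: after 2 affine steps, its disk has center (7/12, -11/24), radius 1/54
x3: after 2 affine steps, its disk has center (5/12, -11/24), radius 1/60
x4: after 2 affine steps, its disk has center (1/28, -3/7), radius 1/70
x1: after 2 affine steps, its disk has center (1/28, -1/2), radius 1/84

x1: center (1/28, -1/2), radius 1/84; x2: center (7/12, -11/24), radius 1/54; x3: center (5/12, -11/24), radius 1/60; x4: center (1/28, -3/7), radius 1/70


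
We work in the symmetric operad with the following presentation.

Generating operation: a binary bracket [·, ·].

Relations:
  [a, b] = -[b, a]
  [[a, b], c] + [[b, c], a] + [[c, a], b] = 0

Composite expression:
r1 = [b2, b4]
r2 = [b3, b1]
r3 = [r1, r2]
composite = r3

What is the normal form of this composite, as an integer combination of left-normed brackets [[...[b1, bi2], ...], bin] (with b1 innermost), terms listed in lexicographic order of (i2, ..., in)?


[[[b1, b3], b2], b4] - [[[b1, b3], b4], b2]

Expand each bracket as ab - ba; the b1-initial words give the coefficients.
Composite bracket: [[b2, b4], [b3, b1]]
Expanding via [a, b] = ab - ba: 8 signed words (2^3 = 8).
Only words starting with b1 matter:
  from b1b3b2b4, sign +1: term +[[[b1, b3], b2], b4]
  from b1b3b4b2, sign -1: term -[[[b1, b3], b4], b2]


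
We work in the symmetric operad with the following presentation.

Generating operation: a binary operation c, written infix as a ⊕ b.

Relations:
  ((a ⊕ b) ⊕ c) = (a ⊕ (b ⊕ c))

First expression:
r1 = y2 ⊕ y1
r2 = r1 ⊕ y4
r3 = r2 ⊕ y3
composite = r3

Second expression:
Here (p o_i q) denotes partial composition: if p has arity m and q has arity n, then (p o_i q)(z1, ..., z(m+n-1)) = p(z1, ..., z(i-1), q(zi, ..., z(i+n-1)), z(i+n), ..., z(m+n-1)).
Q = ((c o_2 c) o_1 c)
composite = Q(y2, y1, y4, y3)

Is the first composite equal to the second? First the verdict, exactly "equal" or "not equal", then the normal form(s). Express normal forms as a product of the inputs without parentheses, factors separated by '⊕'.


Normal form of the first expression: y2 ⊕ y1 ⊕ y4 ⊕ y3
Normal form of the second expression: y2 ⊕ y1 ⊕ y4 ⊕ y3
Both agree, so they are equal.

equal; both compose to y2 ⊕ y1 ⊕ y4 ⊕ y3


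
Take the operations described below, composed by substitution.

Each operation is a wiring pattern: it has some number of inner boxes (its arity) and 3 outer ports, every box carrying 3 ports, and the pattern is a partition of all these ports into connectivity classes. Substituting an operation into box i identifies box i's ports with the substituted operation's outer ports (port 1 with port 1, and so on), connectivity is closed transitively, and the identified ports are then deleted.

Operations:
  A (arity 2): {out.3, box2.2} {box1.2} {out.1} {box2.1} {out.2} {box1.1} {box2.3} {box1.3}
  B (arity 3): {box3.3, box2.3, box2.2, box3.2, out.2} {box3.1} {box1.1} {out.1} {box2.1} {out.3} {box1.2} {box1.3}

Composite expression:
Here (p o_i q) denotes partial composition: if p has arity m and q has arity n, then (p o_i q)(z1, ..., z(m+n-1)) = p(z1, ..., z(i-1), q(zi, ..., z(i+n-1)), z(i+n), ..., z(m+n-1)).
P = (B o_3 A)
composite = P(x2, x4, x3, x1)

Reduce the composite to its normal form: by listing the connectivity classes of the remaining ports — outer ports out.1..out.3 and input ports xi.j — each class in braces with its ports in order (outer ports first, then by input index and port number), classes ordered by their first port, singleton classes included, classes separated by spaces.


After gluing at B, chains via deleted ports link the x-ports.
the subtree at A composes to {out.1} {out.2} {out.3, x1.2} {x1.1} {x1.3} {x3.1} {x3.2} {x3.3} on (x3, x1); out.j = own outer ports
the subtree at B composes to {out.1} {out.2, x1.2, x4.2, x4.3} {out.3} {x1.1} {x1.3} {x2.1} {x2.2} {x2.3} {x3.1} {x3.2} {x3.3} {x4.1} on (x2, x4, x3, x1); out.j = own outer ports

{out.1} {out.2, x1.2, x4.2, x4.3} {out.3} {x1.1} {x1.3} {x2.1} {x2.2} {x2.3} {x3.1} {x3.2} {x3.3} {x4.1}


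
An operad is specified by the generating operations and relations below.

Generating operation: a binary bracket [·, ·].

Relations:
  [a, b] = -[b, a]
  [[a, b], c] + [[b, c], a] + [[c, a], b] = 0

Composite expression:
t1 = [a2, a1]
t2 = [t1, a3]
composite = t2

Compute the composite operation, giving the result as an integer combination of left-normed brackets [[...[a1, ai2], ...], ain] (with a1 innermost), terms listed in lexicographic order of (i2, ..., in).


-[[a1, a2], a3]

Antisymmetry and Jacobi reduce to a1-anchored left-normed brackets.
Composite bracket: [[a2, a1], a3]
Each bracket splits as ab - ba, giving 4 signed words (2^2 = 4).
Collect the words opening with a1:
  the word a1a2a3 carries sign -1 and contributes -[[a1, a2], a3]


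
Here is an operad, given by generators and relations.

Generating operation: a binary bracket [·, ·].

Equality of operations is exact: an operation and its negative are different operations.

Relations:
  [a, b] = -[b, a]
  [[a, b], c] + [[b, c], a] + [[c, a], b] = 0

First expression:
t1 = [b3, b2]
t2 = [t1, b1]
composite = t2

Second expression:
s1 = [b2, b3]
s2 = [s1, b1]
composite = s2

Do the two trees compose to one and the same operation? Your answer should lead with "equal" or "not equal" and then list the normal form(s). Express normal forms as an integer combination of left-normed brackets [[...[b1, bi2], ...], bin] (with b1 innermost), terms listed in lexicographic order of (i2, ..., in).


In normal form, the first expression is [[b1, b2], b3] - [[b1, b3], b2]
In normal form, the second expression is -[[b1, b2], b3] + [[b1, b3], b2]
The normal forms differ: not equal.

not equal: they reduce to [[b1, b2], b3] - [[b1, b3], b2] and -[[b1, b2], b3] + [[b1, b3], b2]


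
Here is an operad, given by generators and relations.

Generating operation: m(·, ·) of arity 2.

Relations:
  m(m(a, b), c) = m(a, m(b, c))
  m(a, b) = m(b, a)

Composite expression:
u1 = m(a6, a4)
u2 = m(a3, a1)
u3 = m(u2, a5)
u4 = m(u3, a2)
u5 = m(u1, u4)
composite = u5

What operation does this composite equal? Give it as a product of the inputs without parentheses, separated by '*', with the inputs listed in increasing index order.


a1 * a2 * a3 * a4 * a5 * a6

Shape and order are irrelevant to m; the a-input set decides.
m(a6, a4) spells out as a6 * a4
m(a3, a1) spells out as a3 * a1
m(m(a3, a1), a5) spells out as a3 * a1 * a5
m(m(m(a3, a1), a5), a2) spells out as a3 * a1 * a5 * a2
m(m(a6, a4), m(m(m(a3, a1), a5), a2)) spells out as a6 * a4 * a3 * a1 * a5 * a2
reordering the factors by index: a1 * a2 * a3 * a4 * a5 * a6


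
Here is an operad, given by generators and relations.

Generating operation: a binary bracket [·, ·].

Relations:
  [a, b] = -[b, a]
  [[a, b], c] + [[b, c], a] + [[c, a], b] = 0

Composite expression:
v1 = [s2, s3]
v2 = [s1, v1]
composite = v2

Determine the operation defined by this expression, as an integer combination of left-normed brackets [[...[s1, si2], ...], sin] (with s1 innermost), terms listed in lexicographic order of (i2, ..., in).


[[s1, s2], s3] - [[s1, s3], s2]

In the tensor algebra, words opening s1 carry the s1-anchored form.
Composite bracket: [s1, [s2, s3]]
Each bracket splits as ab - ba, giving 4 signed words (2^2 = 4).
The s1-initial words carry the normal form:
  word s1s2s3 has sign +1, contributing +[[s1, s2], s3]
  word s1s3s2 has sign -1, contributing -[[s1, s3], s2]


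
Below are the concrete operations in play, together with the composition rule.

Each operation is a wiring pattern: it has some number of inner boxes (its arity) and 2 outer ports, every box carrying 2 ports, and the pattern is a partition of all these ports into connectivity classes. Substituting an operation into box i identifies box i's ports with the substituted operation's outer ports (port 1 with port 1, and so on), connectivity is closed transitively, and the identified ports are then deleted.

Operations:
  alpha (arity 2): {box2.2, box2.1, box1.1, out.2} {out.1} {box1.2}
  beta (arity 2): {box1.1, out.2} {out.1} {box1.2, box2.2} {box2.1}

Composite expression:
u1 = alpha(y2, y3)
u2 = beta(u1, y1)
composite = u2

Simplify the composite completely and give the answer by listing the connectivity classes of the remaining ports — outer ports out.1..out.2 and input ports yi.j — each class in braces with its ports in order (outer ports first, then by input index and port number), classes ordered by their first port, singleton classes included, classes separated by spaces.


{out.1} {out.2} {y1.1} {y1.2, y2.1, y3.1, y3.2} {y2.2}

Reachability decides: close wires over beta-identified ports.
alpha over (y2, y3) gives {out.1} {out.2, y2.1, y3.1, y3.2} {y2.2}, out.j being that stage's outer ports
beta over (y2, y3, y1) gives {out.1} {out.2} {y1.1} {y1.2, y2.1, y3.1, y3.2} {y2.2}, out.j being that stage's outer ports


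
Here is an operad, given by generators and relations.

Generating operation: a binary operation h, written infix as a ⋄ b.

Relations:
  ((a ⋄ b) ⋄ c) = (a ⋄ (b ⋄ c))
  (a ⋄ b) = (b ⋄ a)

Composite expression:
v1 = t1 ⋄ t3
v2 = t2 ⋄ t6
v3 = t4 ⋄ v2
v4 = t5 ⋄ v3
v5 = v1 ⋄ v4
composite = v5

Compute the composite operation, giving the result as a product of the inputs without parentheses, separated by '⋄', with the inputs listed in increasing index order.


t1 ⋄ t2 ⋄ t3 ⋄ t4 ⋄ t5 ⋄ t6

Both nesting and order wash out for h; what remains is which t's occur.
(t1 ⋄ t3) reduces to t1 ⋄ t3
(t2 ⋄ t6) reduces to t2 ⋄ t6
(t4 ⋄ (t2 ⋄ t6)) reduces to t4 ⋄ t2 ⋄ t6
(t5 ⋄ (t4 ⋄ (t2 ⋄ t6))) reduces to t5 ⋄ t4 ⋄ t2 ⋄ t6
((t1 ⋄ t3) ⋄ (t5 ⋄ (t4 ⋄ (t2 ⋄ t6)))) reduces to t1 ⋄ t3 ⋄ t5 ⋄ t4 ⋄ t2 ⋄ t6
reordering the factors by index: t1 ⋄ t2 ⋄ t3 ⋄ t4 ⋄ t5 ⋄ t6


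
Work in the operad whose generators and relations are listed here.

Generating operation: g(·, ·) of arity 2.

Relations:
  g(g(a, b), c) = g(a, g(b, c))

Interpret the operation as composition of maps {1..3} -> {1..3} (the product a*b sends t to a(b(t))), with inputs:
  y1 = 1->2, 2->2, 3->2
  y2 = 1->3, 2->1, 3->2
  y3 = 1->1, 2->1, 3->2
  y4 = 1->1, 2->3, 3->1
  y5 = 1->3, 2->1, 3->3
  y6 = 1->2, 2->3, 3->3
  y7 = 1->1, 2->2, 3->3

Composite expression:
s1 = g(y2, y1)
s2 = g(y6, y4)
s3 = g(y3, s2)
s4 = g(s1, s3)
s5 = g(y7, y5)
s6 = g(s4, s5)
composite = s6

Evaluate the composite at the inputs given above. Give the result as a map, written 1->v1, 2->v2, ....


1->1, 2->1, 3->1

g(y2, y1) = 1->1, 2->1, 3->1
g(y6, y4) = 1->2, 2->3, 3->2
g(y3, g(y6, y4)) = 1->1, 2->2, 3->1
g(g(y2, y1), g(y3, g(y6, y4))) = 1->1, 2->1, 3->1
g(y7, y5) = 1->3, 2->1, 3->3
g(g(g(y2, y1), g(y3, g(y6, y4))), g(y7, y5)) = 1->1, 2->1, 3->1


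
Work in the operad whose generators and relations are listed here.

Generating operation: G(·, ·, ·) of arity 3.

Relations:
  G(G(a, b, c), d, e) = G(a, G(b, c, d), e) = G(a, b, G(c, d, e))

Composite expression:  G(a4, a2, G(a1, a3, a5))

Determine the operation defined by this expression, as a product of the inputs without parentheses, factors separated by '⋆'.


a4 ⋆ a2 ⋆ a1 ⋆ a3 ⋆ a5

The G-tree's shape is irrelevant; the a-reading-order decides.
G(a1, a3, a5) reduces to a1 ⋆ a3 ⋆ a5
G(a4, a2, G(a1, a3, a5)) reduces to a4 ⋆ a2 ⋆ a1 ⋆ a3 ⋆ a5


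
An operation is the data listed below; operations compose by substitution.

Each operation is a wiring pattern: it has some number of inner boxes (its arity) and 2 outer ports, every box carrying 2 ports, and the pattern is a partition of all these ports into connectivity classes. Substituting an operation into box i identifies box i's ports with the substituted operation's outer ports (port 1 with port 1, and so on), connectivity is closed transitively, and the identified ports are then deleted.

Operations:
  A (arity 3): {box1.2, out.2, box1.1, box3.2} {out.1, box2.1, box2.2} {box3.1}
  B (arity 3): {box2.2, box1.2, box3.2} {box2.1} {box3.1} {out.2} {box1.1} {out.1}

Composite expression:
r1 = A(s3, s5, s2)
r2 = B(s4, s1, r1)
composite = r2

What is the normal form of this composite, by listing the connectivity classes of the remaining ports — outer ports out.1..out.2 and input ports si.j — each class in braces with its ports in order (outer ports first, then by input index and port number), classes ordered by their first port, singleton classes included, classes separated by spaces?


Two ports join when wires chain via B-identified ports.
stage A: inputs (s3, s5, s2), connectivity {out.1, s5.1, s5.2} {out.2, s2.2, s3.1, s3.2} {s2.1}, out.j its boundary
stage B: inputs (s4, s1, s3, s5, s2), connectivity {out.1} {out.2} {s1.1} {s1.2, s2.2, s3.1, s3.2, s4.2} {s2.1} {s4.1} {s5.1, s5.2}, out.j its boundary

{out.1} {out.2} {s1.1} {s1.2, s2.2, s3.1, s3.2, s4.2} {s2.1} {s4.1} {s5.1, s5.2}


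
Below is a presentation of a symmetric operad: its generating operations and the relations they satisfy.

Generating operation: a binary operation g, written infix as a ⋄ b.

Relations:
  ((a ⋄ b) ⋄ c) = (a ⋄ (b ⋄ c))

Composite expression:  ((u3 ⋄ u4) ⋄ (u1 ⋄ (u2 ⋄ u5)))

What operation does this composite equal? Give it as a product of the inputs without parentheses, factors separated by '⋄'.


u3 ⋄ u4 ⋄ u1 ⋄ u2 ⋄ u5

The g-tree's shape is irrelevant; the u-reading-order decides.
(u3 ⋄ u4) reduces to u3 ⋄ u4
(u2 ⋄ u5) reduces to u2 ⋄ u5
(u1 ⋄ (u2 ⋄ u5)) reduces to u1 ⋄ u2 ⋄ u5
((u3 ⋄ u4) ⋄ (u1 ⋄ (u2 ⋄ u5))) reduces to u3 ⋄ u4 ⋄ u1 ⋄ u2 ⋄ u5


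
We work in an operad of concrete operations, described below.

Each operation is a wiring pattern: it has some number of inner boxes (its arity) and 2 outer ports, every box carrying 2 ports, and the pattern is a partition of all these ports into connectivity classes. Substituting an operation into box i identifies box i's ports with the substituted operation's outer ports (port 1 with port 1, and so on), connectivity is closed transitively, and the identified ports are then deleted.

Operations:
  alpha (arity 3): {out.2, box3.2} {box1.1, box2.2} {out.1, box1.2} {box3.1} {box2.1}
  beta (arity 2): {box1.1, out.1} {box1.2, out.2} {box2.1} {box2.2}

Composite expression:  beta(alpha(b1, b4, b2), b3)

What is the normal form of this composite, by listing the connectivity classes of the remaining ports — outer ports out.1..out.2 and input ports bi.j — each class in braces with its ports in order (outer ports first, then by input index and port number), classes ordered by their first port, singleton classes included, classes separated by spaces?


{out.1, b1.2} {out.2, b2.2} {b1.1, b4.2} {b2.1} {b3.1} {b3.2} {b4.1}


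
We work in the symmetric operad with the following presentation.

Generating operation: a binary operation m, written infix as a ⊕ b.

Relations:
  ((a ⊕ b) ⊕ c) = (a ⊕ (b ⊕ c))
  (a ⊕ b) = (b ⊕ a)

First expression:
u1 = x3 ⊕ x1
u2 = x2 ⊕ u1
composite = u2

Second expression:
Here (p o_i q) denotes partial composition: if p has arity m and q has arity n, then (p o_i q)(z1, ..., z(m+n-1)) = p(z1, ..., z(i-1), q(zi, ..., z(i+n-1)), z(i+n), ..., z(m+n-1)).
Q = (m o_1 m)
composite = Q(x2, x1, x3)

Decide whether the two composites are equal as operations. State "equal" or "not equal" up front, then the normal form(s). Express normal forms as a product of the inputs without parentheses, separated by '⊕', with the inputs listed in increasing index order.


equal; both compose to x1 ⊕ x2 ⊕ x3


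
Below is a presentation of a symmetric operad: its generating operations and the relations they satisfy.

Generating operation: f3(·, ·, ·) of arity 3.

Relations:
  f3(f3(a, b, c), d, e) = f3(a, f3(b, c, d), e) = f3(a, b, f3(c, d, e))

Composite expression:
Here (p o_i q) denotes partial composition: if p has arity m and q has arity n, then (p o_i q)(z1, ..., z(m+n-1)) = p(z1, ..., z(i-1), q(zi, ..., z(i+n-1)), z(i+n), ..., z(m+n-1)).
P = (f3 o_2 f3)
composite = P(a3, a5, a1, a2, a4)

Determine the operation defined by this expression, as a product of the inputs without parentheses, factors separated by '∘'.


a3 ∘ a5 ∘ a1 ∘ a2 ∘ a4


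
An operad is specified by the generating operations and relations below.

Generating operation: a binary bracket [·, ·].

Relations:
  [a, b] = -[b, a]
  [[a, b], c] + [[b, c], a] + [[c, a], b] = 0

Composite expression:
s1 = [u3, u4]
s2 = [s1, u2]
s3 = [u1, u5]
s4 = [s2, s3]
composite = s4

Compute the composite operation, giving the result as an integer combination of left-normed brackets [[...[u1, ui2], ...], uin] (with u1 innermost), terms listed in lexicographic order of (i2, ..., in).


In the tensor algebra, words opening u1 carry the u1-anchored form.
Composite bracket: [[[u3, u4], u2], [u1, u5]]
Expanding via [a, b] = ab - ba: 16 signed words (2^4 = 16).
The u1-initial words carry the normal form:
  word u1u5u2u3u4 has sign +1, contributing +[[[[u1, u5], u2], u3], u4]
  word u1u5u2u4u3 has sign -1, contributing -[[[[u1, u5], u2], u4], u3]
  word u1u5u3u4u2 has sign -1, contributing -[[[[u1, u5], u3], u4], u2]
  word u1u5u4u3u2 has sign +1, contributing +[[[[u1, u5], u4], u3], u2]

[[[[u1, u5], u2], u3], u4] - [[[[u1, u5], u2], u4], u3] - [[[[u1, u5], u3], u4], u2] + [[[[u1, u5], u4], u3], u2]


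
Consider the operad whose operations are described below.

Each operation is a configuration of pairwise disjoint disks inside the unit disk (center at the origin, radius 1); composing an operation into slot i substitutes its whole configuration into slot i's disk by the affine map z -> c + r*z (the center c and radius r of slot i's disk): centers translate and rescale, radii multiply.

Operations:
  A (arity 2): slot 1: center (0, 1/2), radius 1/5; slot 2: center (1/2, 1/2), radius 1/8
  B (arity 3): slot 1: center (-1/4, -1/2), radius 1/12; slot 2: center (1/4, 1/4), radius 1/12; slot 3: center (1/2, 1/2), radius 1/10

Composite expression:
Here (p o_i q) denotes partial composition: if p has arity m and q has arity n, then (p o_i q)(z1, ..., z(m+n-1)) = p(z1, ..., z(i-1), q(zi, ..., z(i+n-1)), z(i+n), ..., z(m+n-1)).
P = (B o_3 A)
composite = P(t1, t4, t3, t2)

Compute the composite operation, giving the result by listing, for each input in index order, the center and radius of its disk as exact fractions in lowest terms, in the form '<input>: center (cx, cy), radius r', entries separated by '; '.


t1: center (-1/4, -1/2), radius 1/12; t2: center (11/20, 11/20), radius 1/80; t3: center (1/2, 11/20), radius 1/50; t4: center (1/4, 1/4), radius 1/12

Only the slot chain above each t matters under B; compose those maps.
t1: after 1 affine step, its disk has center (-1/4, -1/2), radius 1/12
t4: after 1 affine step, its disk has center (1/4, 1/4), radius 1/12
t3: after 2 affine steps, its disk has center (1/2, 11/20), radius 1/50
t2: after 2 affine steps, its disk has center (11/20, 11/20), radius 1/80


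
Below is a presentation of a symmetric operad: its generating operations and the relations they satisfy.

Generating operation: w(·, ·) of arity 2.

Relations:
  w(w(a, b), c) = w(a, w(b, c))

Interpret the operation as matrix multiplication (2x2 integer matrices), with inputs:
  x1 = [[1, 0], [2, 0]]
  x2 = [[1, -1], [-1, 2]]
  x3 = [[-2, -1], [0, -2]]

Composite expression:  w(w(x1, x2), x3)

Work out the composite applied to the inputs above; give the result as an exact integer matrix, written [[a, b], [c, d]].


w(x1, x2) = [[1, -1], [2, -2]]
w(w(x1, x2), x3) = [[-2, 1], [-4, 2]]

[[-2, 1], [-4, 2]]


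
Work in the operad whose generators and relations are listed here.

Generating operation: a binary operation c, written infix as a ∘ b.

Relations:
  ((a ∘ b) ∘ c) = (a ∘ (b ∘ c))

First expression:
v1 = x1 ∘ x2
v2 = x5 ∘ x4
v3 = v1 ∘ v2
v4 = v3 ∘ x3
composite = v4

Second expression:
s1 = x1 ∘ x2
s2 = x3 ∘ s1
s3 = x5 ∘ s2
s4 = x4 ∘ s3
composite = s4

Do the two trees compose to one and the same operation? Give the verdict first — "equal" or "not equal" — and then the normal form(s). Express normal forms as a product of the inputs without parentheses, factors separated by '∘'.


Normal form of the first expression: x1 ∘ x2 ∘ x5 ∘ x4 ∘ x3
Normal form of the second expression: x4 ∘ x5 ∘ x3 ∘ x1 ∘ x2
They disagree, so not equal.

not equal: they reduce to x1 ∘ x2 ∘ x5 ∘ x4 ∘ x3 and x4 ∘ x5 ∘ x3 ∘ x1 ∘ x2


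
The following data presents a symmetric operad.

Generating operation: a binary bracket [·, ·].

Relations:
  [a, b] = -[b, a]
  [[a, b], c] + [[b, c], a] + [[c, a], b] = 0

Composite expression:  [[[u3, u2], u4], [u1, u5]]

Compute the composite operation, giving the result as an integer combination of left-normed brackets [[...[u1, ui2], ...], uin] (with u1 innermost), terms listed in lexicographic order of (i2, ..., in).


[[[[u1, u5], u2], u3], u4] - [[[[u1, u5], u3], u2], u4] - [[[[u1, u5], u4], u2], u3] + [[[[u1, u5], u4], u3], u2]

A multilinear Lie element is pinned by u1-initial words (u1 innermost).
Composite bracket: [[[u3, u2], u4], [u1, u5]]
Each bracket splits as ab - ba, giving 16 signed words (2^4 = 16).
Keep just the words that open with u1:
  word u1u5u2u3u4 has sign +1, contributing +[[[[u1, u5], u2], u3], u4]
  word u1u5u3u2u4 has sign -1, contributing -[[[[u1, u5], u3], u2], u4]
  word u1u5u4u2u3 has sign -1, contributing -[[[[u1, u5], u4], u2], u3]
  word u1u5u4u3u2 has sign +1, contributing +[[[[u1, u5], u4], u3], u2]


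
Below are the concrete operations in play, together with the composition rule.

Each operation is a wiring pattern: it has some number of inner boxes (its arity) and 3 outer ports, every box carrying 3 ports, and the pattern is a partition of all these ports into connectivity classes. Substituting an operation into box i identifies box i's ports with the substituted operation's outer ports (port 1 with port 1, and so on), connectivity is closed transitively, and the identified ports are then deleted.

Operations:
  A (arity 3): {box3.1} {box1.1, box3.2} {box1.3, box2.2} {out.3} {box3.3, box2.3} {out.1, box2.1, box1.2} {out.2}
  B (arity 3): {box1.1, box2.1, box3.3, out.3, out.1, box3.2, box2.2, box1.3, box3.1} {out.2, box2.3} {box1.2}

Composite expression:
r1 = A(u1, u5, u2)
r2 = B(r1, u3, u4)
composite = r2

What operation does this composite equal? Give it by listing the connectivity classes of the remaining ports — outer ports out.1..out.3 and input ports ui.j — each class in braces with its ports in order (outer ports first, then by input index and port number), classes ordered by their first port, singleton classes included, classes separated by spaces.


Two ports join when wires chain via B-identified ports.
stage A: inputs (u1, u5, u2), connectivity {out.1, u1.2, u5.1} {out.2} {out.3} {u1.1, u2.2} {u1.3, u5.2} {u2.1} {u2.3, u5.3}, out.j its boundary
stage B: inputs (u1, u5, u2, u3, u4), connectivity {out.1, out.3, u1.2, u3.1, u3.2, u4.1, u4.2, u4.3, u5.1} {out.2, u3.3} {u1.1, u2.2} {u1.3, u5.2} {u2.1} {u2.3, u5.3}, out.j its boundary

{out.1, out.3, u1.2, u3.1, u3.2, u4.1, u4.2, u4.3, u5.1} {out.2, u3.3} {u1.1, u2.2} {u1.3, u5.2} {u2.1} {u2.3, u5.3}


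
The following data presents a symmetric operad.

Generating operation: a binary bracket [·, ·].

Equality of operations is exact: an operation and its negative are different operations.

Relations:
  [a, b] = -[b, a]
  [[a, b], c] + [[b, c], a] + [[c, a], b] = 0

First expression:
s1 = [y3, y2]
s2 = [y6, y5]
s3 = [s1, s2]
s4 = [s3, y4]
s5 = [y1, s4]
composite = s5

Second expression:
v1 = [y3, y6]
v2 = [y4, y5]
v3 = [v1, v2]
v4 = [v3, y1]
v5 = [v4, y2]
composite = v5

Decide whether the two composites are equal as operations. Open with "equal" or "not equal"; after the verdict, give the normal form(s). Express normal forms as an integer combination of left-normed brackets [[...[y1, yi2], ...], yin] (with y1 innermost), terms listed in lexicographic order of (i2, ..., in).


not equal; first: [[[[[y1, y2], y3], y5], y6], y4] - [[[[[y1, y2], y3], y6], y5], y4] - [[[[[y1, y3], y2], y5], y6], y4] + [[[[[y1, y3], y2], y6], y5], y4] - [[[[[y1, y4], y2], y3], y5], y6] + [[[[[y1, y4], y2], y3], y6], y5] + [[[[[y1, y4], y3], y2], y5], y6] - [[[[[y1, y4], y3], y2], y6], y5] + [[[[[y1, y4], y5], y6], y2], y3] - [[[[[y1, y4], y5], y6], y3], y2] - [[[[[y1, y4], y6], y5], y2], y3] + [[[[[y1, y4], y6], y5], y3], y2] - [[[[[y1, y5], y6], y2], y3], y4] + [[[[[y1, y5], y6], y3], y2], y4] + [[[[[y1, y6], y5], y2], y3], y4] - [[[[[y1, y6], y5], y3], y2], y4]; second: -[[[[[y1, y3], y6], y4], y5], y2] + [[[[[y1, y3], y6], y5], y4], y2] + [[[[[y1, y4], y5], y3], y6], y2] - [[[[[y1, y4], y5], y6], y3], y2] - [[[[[y1, y5], y4], y3], y6], y2] + [[[[[y1, y5], y4], y6], y3], y2] + [[[[[y1, y6], y3], y4], y5], y2] - [[[[[y1, y6], y3], y5], y4], y2]

The first expression reduces to [[[[[y1, y2], y3], y5], y6], y4] - [[[[[y1, y2], y3], y6], y5], y4] - [[[[[y1, y3], y2], y5], y6], y4] + [[[[[y1, y3], y2], y6], y5], y4] - [[[[[y1, y4], y2], y3], y5], y6] + [[[[[y1, y4], y2], y3], y6], y5] + [[[[[y1, y4], y3], y2], y5], y6] - [[[[[y1, y4], y3], y2], y6], y5] + [[[[[y1, y4], y5], y6], y2], y3] - [[[[[y1, y4], y5], y6], y3], y2] - [[[[[y1, y4], y6], y5], y2], y3] + [[[[[y1, y4], y6], y5], y3], y2] - [[[[[y1, y5], y6], y2], y3], y4] + [[[[[y1, y5], y6], y3], y2], y4] + [[[[[y1, y6], y5], y2], y3], y4] - [[[[[y1, y6], y5], y3], y2], y4]
The second expression reduces to -[[[[[y1, y3], y6], y4], y5], y2] + [[[[[y1, y3], y6], y5], y4], y2] + [[[[[y1, y4], y5], y3], y6], y2] - [[[[[y1, y4], y5], y6], y3], y2] - [[[[[y1, y5], y4], y3], y6], y2] + [[[[[y1, y5], y4], y6], y3], y2] + [[[[[y1, y6], y3], y4], y5], y2] - [[[[[y1, y6], y3], y5], y4], y2]
Distinct normal forms: not equal.
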